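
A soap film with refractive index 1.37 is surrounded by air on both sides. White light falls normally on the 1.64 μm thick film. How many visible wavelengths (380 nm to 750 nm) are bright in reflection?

6

Ray reflecting at the top interface goes from n = 1.0 toward n = 1.37: a half-wave phase shift.
Bottom surface (1.37 → 1.0): reflection off a lower-index medium gives no phase shift.
Exactly one π shift → a net half-wave offset.
So the condition for constructive reflection is 2 n t = (m + ½) λ.
λ = 2 n t / (m + ½) = 4494 / (m + ½) nm.
m=5: 817 nm (IR); m=6: 691 nm (visible); m=7: 599 nm (visible); m=8: 529 nm (visible); m=9: 473 nm (visible); m=10: 428 nm (visible); m=11: 391 nm (visible); m=12: 359 nm (UV).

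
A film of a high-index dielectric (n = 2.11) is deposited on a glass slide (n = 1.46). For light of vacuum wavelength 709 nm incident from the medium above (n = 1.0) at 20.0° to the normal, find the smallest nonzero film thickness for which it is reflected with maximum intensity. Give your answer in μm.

0.0851 μm

Ray reflecting at the top interface goes from n = 1.0 toward n = 2.11: a half-wave phase shift.
Ray reflecting at the bottom interface goes from n = 2.11 toward n = 1.46: no phase shift.
Exactly one π shift → a net half-wave offset.
So the condition for constructive reflection is 2 n t cos θ_r = (m + ½) λ.
Snell's law: 1.0 sin 20.0° = 2.11 sin θ_r → sin θ_r = 0.162, cos θ_r = 0.987.
Minimum at m = 0: t = λ / (4 n cos θ_r) = 709 / (4 × 2.11 × 0.987) = 85.1 nm.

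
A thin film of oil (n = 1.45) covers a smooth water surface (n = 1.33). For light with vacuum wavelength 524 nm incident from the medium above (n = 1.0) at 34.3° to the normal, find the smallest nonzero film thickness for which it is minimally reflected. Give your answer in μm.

Ray reflecting at the top interface goes from n = 1.0 toward n = 1.45: a half-wave phase shift.
Ray reflecting at the bottom interface goes from n = 1.45 toward n = 1.33: no phase shift.
The two reflections differ by half a wavelength.
With one net inversion, destructive interference in reflection requires 2 n t cos θ_r = m λ.
Snell's law: 1.0 sin 34.3° = 1.45 sin θ_r → sin θ_r = 0.389, cos θ_r = 0.921.
Minimum nonzero at m = 1: t = λ / (2 n cos θ_r) = 524 / (2 × 1.45 × 0.921) = 196 nm.

0.196 μm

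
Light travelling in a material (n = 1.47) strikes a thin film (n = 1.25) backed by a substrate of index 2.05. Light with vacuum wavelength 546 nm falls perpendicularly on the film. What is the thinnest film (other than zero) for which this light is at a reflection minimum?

218 nm

At the upper boundary (n = 1.47 to n = 1.25) the reflected ray undergoes no phase shift.
Bottom surface (1.25 → 2.05): reflection off a higher-index medium gives a half-wave phase shift.
The two reflections differ by half a wavelength.
For minimum reflection here: 2 n t = m λ.
Minimum nonzero at m = 1: t = λ / (2 n) = 546 / (2 × 1.25) = 218 nm.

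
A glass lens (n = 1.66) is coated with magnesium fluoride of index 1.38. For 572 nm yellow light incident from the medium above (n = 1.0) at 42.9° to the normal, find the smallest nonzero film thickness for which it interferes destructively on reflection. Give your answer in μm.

At the upper boundary (n = 1.0 to n = 1.38) the reflected ray undergoes a half-wave phase shift.
Ray reflecting at the bottom interface goes from n = 1.38 toward n = 1.66: a half-wave phase shift.
Zero or two π shifts → no net half-wave offset.
For dark reflection here: 2 n t cos θ_r = (m + ½) λ.
Snell's law: 1.0 sin 42.9° = 1.38 sin θ_r → sin θ_r = 0.493, cos θ_r = 0.870.
Minimum at m = 0: t = λ / (4 n cos θ_r) = 572 / (4 × 1.38 × 0.870) = 119 nm.

0.119 μm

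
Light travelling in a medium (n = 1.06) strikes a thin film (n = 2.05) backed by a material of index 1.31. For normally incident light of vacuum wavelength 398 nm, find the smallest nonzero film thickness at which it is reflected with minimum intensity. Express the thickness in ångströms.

971 Å

Ray reflecting at the top interface goes from n = 1.06 toward n = 2.05: a half-wave phase shift.
Ray reflecting at the bottom interface goes from n = 2.05 toward n = 1.31: no phase shift.
Exactly one π shift → a net half-wave offset.
For minimum reflection here: 2 n t = m λ.
Minimum nonzero at m = 1: t = λ / (2 n) = 398 / (2 × 2.05) = 97.1 nm.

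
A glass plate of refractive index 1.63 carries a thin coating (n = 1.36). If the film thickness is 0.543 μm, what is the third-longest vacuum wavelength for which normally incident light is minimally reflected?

591 nm

Top surface (1.0 → 1.36): reflection off a higher-index medium gives a half-wave phase shift.
At the lower boundary (n = 1.36 to n = 1.63) the reflected ray undergoes a half-wave phase shift.
The two reflections carry the same phase change, so no net offset.
So the condition for destructive reflection is 2 n t = (m + ½) λ.
λ = 2 n t / (m + ½). The third-longest wavelength is m = 2: λ = 2 × 1.36 × 543 / 2.50 = 591 nm.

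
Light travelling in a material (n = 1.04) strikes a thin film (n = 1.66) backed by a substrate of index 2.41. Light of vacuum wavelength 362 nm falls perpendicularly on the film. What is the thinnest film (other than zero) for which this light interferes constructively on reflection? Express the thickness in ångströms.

1090 Å

Ray reflecting at the top interface goes from n = 1.04 toward n = 1.66: a half-wave phase shift.
Ray reflecting at the bottom interface goes from n = 1.66 toward n = 2.41: a half-wave phase shift.
Zero or two π shifts → no net half-wave offset.
So the condition for constructive reflection is 2 n t = m λ.
Minimum nonzero at m = 1: t = λ / (2 n) = 362 / (2 × 1.66) = 109 nm.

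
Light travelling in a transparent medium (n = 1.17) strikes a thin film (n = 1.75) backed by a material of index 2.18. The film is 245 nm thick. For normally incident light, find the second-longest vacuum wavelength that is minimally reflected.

572 nm

Ray reflecting at the top interface goes from n = 1.17 toward n = 1.75: a half-wave phase shift.
Bottom surface (1.75 → 2.18): reflection off a higher-index medium gives a half-wave phase shift.
Net: no relative phase inversion (both shifts match).
So the condition for destructive reflection is 2 n t = (m + ½) λ.
λ = 2 n t / (m + ½). The second-longest wavelength is m = 1: λ = 2 × 1.75 × 245 / 1.50 = 572 nm.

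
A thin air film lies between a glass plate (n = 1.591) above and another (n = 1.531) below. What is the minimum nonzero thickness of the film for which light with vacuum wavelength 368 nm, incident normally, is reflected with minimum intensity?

Ray reflecting at the top interface goes from n = 1.591 toward n = 1.0: no phase shift.
At the lower boundary (n = 1.0 to n = 1.531) the reflected ray undergoes a half-wave phase shift.
Exactly one π shift → a net half-wave offset.
With one net inversion, destructive interference in reflection requires 2 n t = m λ.
Minimum nonzero at m = 1: t = λ / (2 n) = 368 / (2 × 1.0) = 184 nm.

184 nm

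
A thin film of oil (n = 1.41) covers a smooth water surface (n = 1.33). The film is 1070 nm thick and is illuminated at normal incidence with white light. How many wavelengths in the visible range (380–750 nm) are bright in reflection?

Ray reflecting at the top interface goes from n = 1.0 toward n = 1.41: a half-wave phase shift.
At the lower boundary (n = 1.41 to n = 1.33) the reflected ray undergoes no phase shift.
The two reflections differ by half a wavelength.
With one net inversion, constructive interference in reflection requires 2 n t = (m + ½) λ.
λ = 2 n t / (m + ½) = 3017 / (m + ½) nm.
m=3: 862 nm (IR); m=4: 671 nm (visible); m=5: 549 nm (visible); m=6: 464 nm (visible); m=7: 402 nm (visible); m=8: 355 nm (UV).

4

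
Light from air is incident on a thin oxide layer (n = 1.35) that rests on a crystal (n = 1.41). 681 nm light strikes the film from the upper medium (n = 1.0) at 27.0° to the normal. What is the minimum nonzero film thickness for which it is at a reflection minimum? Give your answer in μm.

0.134 μm

At the upper boundary (n = 1.0 to n = 1.35) the reflected ray undergoes a half-wave phase shift.
At the lower boundary (n = 1.35 to n = 1.41) the reflected ray undergoes a half-wave phase shift.
The two reflections carry the same phase change, so no net offset.
For dark reflection here: 2 n t cos θ_r = (m + ½) λ.
Snell's law: 1.0 sin 27.0° = 1.35 sin θ_r → sin θ_r = 0.336, cos θ_r = 0.942.
Minimum at m = 0: t = λ / (4 n cos θ_r) = 681 / (4 × 1.35 × 0.942) = 134 nm.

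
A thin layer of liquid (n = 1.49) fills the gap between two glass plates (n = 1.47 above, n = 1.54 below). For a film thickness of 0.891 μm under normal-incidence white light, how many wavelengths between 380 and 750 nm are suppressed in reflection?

Ray reflecting at the top interface goes from n = 1.47 toward n = 1.49: a half-wave phase shift.
Ray reflecting at the bottom interface goes from n = 1.49 toward n = 1.54: a half-wave phase shift.
Net: no relative phase inversion (both shifts match).
So the condition for destructive reflection is 2 n t = (m + ½) λ.
λ = 2 n t / (m + ½) = 2655 / (m + ½) nm.
m=3: 759 nm (IR); m=4: 590 nm (visible); m=5: 483 nm (visible); m=6: 408 nm (visible); m=7: 354 nm (UV).

3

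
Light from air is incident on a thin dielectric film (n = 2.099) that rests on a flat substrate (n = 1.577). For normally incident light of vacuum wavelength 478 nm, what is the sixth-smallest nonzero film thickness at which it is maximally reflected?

626 nm

At the upper boundary (n = 1.0 to n = 2.099) the reflected ray undergoes a half-wave phase shift.
Bottom surface (2.099 → 1.577): reflection off a lower-index medium gives no phase shift.
Exactly one π shift → a net half-wave offset.
With one net inversion, constructive interference in reflection requires 2 n t = (m + ½) λ.
The sixth-smallest nonzero thickness corresponds to m = 5: t = (m + ½) λ / (2 n) = 5.50 × 478 / (2 × 2.099) = 626 nm.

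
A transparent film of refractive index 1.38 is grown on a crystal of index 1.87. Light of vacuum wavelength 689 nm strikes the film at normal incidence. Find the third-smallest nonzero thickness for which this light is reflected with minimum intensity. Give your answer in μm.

Top surface (1.0 → 1.38): reflection off a higher-index medium gives a half-wave phase shift.
Ray reflecting at the bottom interface goes from n = 1.38 toward n = 1.87: a half-wave phase shift.
Net: no relative phase inversion (both shifts match).
With no net inversion, destructive interference in reflection requires 2 n t = (m + ½) λ.
The third-smallest nonzero thickness corresponds to m = 2: t = (m + ½) λ / (2 n) = 2.50 × 689 / (2 × 1.38) = 624 nm.

0.624 μm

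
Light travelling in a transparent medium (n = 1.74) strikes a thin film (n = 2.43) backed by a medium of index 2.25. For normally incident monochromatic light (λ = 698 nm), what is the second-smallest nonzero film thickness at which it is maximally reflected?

Top surface (1.74 → 2.43): reflection off a higher-index medium gives a half-wave phase shift.
At the lower boundary (n = 2.43 to n = 2.25) the reflected ray undergoes no phase shift.
Net: one phase inversion between the two reflected rays.
So the condition for constructive reflection is 2 n t = (m + ½) λ.
The second-smallest nonzero thickness corresponds to m = 1: t = (m + ½) λ / (2 n) = 1.50 × 698 / (2 × 2.43) = 215 nm.

215 nm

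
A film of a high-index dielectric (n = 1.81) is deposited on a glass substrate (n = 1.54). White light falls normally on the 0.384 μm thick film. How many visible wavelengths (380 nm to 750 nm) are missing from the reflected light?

2

At the upper boundary (n = 1.0 to n = 1.81) the reflected ray undergoes a half-wave phase shift.
At the lower boundary (n = 1.81 to n = 1.54) the reflected ray undergoes no phase shift.
Net: one phase inversion between the two reflected rays.
For dark reflection here: 2 n t = m λ.
λ = 2 n t / m = 1390 / m nm.
m=1: 1390 nm (IR); m=2: 695 nm (visible); m=3: 463 nm (visible); m=4: 348 nm (UV).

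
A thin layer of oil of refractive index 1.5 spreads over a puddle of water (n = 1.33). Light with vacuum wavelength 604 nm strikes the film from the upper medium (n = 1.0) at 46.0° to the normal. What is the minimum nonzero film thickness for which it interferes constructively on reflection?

115 nm

At the upper boundary (n = 1.0 to n = 1.5) the reflected ray undergoes a half-wave phase shift.
Ray reflecting at the bottom interface goes from n = 1.5 toward n = 1.33: no phase shift.
Exactly one π shift → a net half-wave offset.
For bright reflection here: 2 n t cos θ_r = (m + ½) λ.
Snell's law: 1.0 sin 46.0° = 1.5 sin θ_r → sin θ_r = 0.480, cos θ_r = 0.878.
Minimum at m = 0: t = λ / (4 n cos θ_r) = 604 / (4 × 1.5 × 0.878) = 115 nm.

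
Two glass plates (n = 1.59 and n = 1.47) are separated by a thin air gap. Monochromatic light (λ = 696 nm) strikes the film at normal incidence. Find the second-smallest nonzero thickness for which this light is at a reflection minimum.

Top surface (1.59 → 1.0): reflection off a lower-index medium gives no phase shift.
Ray reflecting at the bottom interface goes from n = 1.0 toward n = 1.47: a half-wave phase shift.
Exactly one π shift → a net half-wave offset.
So the condition for destructive reflection is 2 n t = m λ.
The second-smallest nonzero thickness corresponds to m = 2: t = m λ / (2 n) = 2.00 × 696 / (2 × 1.0) = 696 nm.

696 nm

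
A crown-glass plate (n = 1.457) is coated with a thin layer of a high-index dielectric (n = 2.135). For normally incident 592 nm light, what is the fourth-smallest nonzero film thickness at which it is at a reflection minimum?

Ray reflecting at the top interface goes from n = 1.0 toward n = 2.135: a half-wave phase shift.
Ray reflecting at the bottom interface goes from n = 2.135 toward n = 1.457: no phase shift.
Net: one phase inversion between the two reflected rays.
So the condition for destructive reflection is 2 n t = m λ.
The fourth-smallest nonzero thickness corresponds to m = 4: t = m λ / (2 n) = 4.00 × 592 / (2 × 2.135) = 555 nm.

555 nm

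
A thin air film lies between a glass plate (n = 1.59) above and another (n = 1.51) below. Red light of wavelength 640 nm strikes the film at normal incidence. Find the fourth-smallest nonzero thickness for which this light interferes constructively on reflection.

At the upper boundary (n = 1.59 to n = 1.0) the reflected ray undergoes no phase shift.
Ray reflecting at the bottom interface goes from n = 1.0 toward n = 1.51: a half-wave phase shift.
The two reflections differ by half a wavelength.
So the condition for constructive reflection is 2 n t = (m + ½) λ.
The fourth-smallest nonzero thickness corresponds to m = 3: t = (m + ½) λ / (2 n) = 3.50 × 640 / (2 × 1.0) = 1120 nm.

1120 nm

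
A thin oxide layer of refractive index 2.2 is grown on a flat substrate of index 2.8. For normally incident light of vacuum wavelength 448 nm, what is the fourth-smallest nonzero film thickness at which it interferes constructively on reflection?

407 nm

At the upper boundary (n = 1.0 to n = 2.2) the reflected ray undergoes a half-wave phase shift.
At the lower boundary (n = 2.2 to n = 2.8) the reflected ray undergoes a half-wave phase shift.
Net: no relative phase inversion (both shifts match).
For maximum reflection here: 2 n t = m λ.
The fourth-smallest nonzero thickness corresponds to m = 4: t = m λ / (2 n) = 4.00 × 448 / (2 × 2.2) = 407 nm.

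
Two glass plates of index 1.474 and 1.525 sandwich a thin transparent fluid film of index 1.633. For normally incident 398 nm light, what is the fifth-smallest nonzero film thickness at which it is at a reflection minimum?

609 nm

Top surface (1.474 → 1.633): reflection off a higher-index medium gives a half-wave phase shift.
At the lower boundary (n = 1.633 to n = 1.525) the reflected ray undergoes no phase shift.
The two reflections differ by half a wavelength.
So the condition for destructive reflection is 2 n t = m λ.
The fifth-smallest nonzero thickness corresponds to m = 5: t = m λ / (2 n) = 5.00 × 398 / (2 × 1.633) = 609 nm.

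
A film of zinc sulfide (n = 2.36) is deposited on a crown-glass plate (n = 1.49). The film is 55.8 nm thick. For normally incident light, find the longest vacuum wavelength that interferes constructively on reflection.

527 nm

Top surface (1.0 → 2.36): reflection off a higher-index medium gives a half-wave phase shift.
At the lower boundary (n = 2.36 to n = 1.49) the reflected ray undergoes no phase shift.
Net: one phase inversion between the two reflected rays.
So the condition for constructive reflection is 2 n t = (m + ½) λ.
λ = 2 n t / (m + ½). The longest wavelength is m = 0: λ = 2 × 2.36 × 55.8 / 0.500 = 527 nm.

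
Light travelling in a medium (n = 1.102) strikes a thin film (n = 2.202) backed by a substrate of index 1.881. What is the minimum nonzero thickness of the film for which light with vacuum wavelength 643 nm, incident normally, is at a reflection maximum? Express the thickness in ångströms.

730 Å

At the upper boundary (n = 1.102 to n = 2.202) the reflected ray undergoes a half-wave phase shift.
Bottom surface (2.202 → 1.881): reflection off a lower-index medium gives no phase shift.
Exactly one π shift → a net half-wave offset.
With one net inversion, constructive interference in reflection requires 2 n t = (m + ½) λ.
Minimum at m = 0: t = λ / (4 n) = 643 / (4 × 2.202) = 73.0 nm.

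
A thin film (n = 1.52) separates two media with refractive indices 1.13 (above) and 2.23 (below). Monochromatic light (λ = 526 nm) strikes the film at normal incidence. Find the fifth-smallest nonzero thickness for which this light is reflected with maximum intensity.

865 nm

Ray reflecting at the top interface goes from n = 1.13 toward n = 1.52: a half-wave phase shift.
Bottom surface (1.52 → 2.23): reflection off a higher-index medium gives a half-wave phase shift.
Net: no relative phase inversion (both shifts match).
For bright reflection here: 2 n t = m λ.
The fifth-smallest nonzero thickness corresponds to m = 5: t = m λ / (2 n) = 5.00 × 526 / (2 × 1.52) = 865 nm.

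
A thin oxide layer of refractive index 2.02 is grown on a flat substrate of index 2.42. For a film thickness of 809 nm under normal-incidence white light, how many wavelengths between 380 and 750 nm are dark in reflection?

5

At the upper boundary (n = 1.0 to n = 2.02) the reflected ray undergoes a half-wave phase shift.
Bottom surface (2.02 → 2.42): reflection off a higher-index medium gives a half-wave phase shift.
The two reflections carry the same phase change, so no net offset.
So the condition for destructive reflection is 2 n t = (m + ½) λ.
λ = 2 n t / (m + ½) = 3268 / (m + ½) nm.
m=3: 934 nm (IR); m=4: 726 nm (visible); m=5: 594 nm (visible); m=6: 503 nm (visible); m=7: 436 nm (visible); m=8: 385 nm (visible); m=9: 344 nm (UV).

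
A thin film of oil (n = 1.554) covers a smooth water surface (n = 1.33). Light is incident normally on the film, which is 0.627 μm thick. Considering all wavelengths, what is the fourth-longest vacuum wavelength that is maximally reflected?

Top surface (1.0 → 1.554): reflection off a higher-index medium gives a half-wave phase shift.
At the lower boundary (n = 1.554 to n = 1.33) the reflected ray undergoes no phase shift.
The two reflections differ by half a wavelength.
With one net inversion, constructive interference in reflection requires 2 n t = (m + ½) λ.
λ = 2 n t / (m + ½). The fourth-longest wavelength is m = 3: λ = 2 × 1.554 × 627 / 3.50 = 557 nm.

557 nm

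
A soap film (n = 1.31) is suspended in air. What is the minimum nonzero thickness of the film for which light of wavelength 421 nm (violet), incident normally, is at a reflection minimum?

Top surface (1.0 → 1.31): reflection off a higher-index medium gives a half-wave phase shift.
Bottom surface (1.31 → 1.0): reflection off a lower-index medium gives no phase shift.
Net: one phase inversion between the two reflected rays.
With one net inversion, destructive interference in reflection requires 2 n t = m λ.
Minimum nonzero at m = 1: t = λ / (2 n) = 421 / (2 × 1.31) = 161 nm.

161 nm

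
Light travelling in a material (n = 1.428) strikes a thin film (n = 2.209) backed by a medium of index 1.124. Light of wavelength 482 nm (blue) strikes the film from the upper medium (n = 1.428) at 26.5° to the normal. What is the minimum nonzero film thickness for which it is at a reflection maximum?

57.0 nm

Ray reflecting at the top interface goes from n = 1.428 toward n = 2.209: a half-wave phase shift.
Bottom surface (2.209 → 1.124): reflection off a lower-index medium gives no phase shift.
Exactly one π shift → a net half-wave offset.
With one net inversion, constructive interference in reflection requires 2 n t cos θ_r = (m + ½) λ.
Snell's law: 1.428 sin 26.5° = 2.209 sin θ_r → sin θ_r = 0.288, cos θ_r = 0.957.
Minimum at m = 0: t = λ / (4 n cos θ_r) = 482 / (4 × 2.209 × 0.957) = 57.0 nm.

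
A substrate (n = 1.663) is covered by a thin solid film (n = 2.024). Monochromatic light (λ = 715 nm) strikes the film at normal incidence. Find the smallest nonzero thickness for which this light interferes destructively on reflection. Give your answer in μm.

0.177 μm

Top surface (1.0 → 2.024): reflection off a higher-index medium gives a half-wave phase shift.
Bottom surface (2.024 → 1.663): reflection off a lower-index medium gives no phase shift.
Exactly one π shift → a net half-wave offset.
For weak reflection here: 2 n t = m λ.
The smallest nonzero thickness corresponds to m = 1: t = m λ / (2 n) = 1.00 × 715 / (2 × 2.024) = 177 nm.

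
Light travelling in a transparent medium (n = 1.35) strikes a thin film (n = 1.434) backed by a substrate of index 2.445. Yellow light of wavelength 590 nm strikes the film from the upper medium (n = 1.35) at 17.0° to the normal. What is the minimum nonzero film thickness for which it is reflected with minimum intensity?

At the upper boundary (n = 1.35 to n = 1.434) the reflected ray undergoes a half-wave phase shift.
Bottom surface (1.434 → 2.445): reflection off a higher-index medium gives a half-wave phase shift.
Zero or two π shifts → no net half-wave offset.
So the condition for destructive reflection is 2 n t cos θ_r = (m + ½) λ.
Snell's law: 1.35 sin 17.0° = 1.434 sin θ_r → sin θ_r = 0.275, cos θ_r = 0.961.
Minimum at m = 0: t = λ / (4 n cos θ_r) = 590 / (4 × 1.434 × 0.961) = 107 nm.

107 nm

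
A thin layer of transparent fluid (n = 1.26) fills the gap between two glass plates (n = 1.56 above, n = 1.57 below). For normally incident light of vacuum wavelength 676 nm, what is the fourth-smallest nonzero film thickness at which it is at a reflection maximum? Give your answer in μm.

0.939 μm

At the upper boundary (n = 1.56 to n = 1.26) the reflected ray undergoes no phase shift.
At the lower boundary (n = 1.26 to n = 1.57) the reflected ray undergoes a half-wave phase shift.
The two reflections differ by half a wavelength.
So the condition for constructive reflection is 2 n t = (m + ½) λ.
The fourth-smallest nonzero thickness corresponds to m = 3: t = (m + ½) λ / (2 n) = 3.50 × 676 / (2 × 1.26) = 939 nm.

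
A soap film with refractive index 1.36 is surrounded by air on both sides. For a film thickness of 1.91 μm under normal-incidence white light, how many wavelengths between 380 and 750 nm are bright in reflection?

Ray reflecting at the top interface goes from n = 1.0 toward n = 1.36: a half-wave phase shift.
Bottom surface (1.36 → 1.0): reflection off a lower-index medium gives no phase shift.
Exactly one π shift → a net half-wave offset.
So the condition for constructive reflection is 2 n t = (m + ½) λ.
λ = 2 n t / (m + ½) = 5195 / (m + ½) nm.
m=6: 799 nm (IR); m=7: 693 nm (visible); m=8: 611 nm (visible); m=9: 547 nm (visible); m=10: 495 nm (visible); m=11: 452 nm (visible); m=12: 416 nm (visible); m=13: 385 nm (visible); m=14: 358 nm (UV).

7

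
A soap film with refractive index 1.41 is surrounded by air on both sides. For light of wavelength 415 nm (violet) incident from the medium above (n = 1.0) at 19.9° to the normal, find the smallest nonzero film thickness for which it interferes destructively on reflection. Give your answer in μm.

0.152 μm

Ray reflecting at the top interface goes from n = 1.0 toward n = 1.41: a half-wave phase shift.
Ray reflecting at the bottom interface goes from n = 1.41 toward n = 1.0: no phase shift.
Exactly one π shift → a net half-wave offset.
For minimum reflection here: 2 n t cos θ_r = m λ.
Snell's law: 1.0 sin 19.9° = 1.41 sin θ_r → sin θ_r = 0.241, cos θ_r = 0.970.
Minimum nonzero at m = 1: t = λ / (2 n cos θ_r) = 415 / (2 × 1.41 × 0.970) = 152 nm.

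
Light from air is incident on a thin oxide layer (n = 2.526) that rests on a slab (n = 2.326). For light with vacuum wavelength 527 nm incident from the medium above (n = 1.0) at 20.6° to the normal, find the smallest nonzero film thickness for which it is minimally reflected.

105 nm

Ray reflecting at the top interface goes from n = 1.0 toward n = 2.526: a half-wave phase shift.
Bottom surface (2.526 → 2.326): reflection off a lower-index medium gives no phase shift.
Net: one phase inversion between the two reflected rays.
With one net inversion, destructive interference in reflection requires 2 n t cos θ_r = m λ.
Snell's law: 1.0 sin 20.6° = 2.526 sin θ_r → sin θ_r = 0.139, cos θ_r = 0.990.
Minimum nonzero at m = 1: t = λ / (2 n cos θ_r) = 527 / (2 × 2.526 × 0.990) = 105 nm.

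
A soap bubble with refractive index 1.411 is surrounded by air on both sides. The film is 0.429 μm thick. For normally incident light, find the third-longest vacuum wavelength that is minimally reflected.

404 nm

Ray reflecting at the top interface goes from n = 1.0 toward n = 1.411: a half-wave phase shift.
Ray reflecting at the bottom interface goes from n = 1.411 toward n = 1.0: no phase shift.
Exactly one π shift → a net half-wave offset.
For minimum reflection here: 2 n t = m λ.
λ = 2 n t / m. The third-longest wavelength is m = 3: λ = 2 × 1.411 × 429 / 3.00 = 404 nm.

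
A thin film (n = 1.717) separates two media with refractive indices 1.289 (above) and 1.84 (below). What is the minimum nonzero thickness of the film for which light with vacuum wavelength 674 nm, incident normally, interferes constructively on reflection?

196 nm

Top surface (1.289 → 1.717): reflection off a higher-index medium gives a half-wave phase shift.
Ray reflecting at the bottom interface goes from n = 1.717 toward n = 1.84: a half-wave phase shift.
The two reflections carry the same phase change, so no net offset.
With no net inversion, constructive interference in reflection requires 2 n t = m λ.
Minimum nonzero at m = 1: t = λ / (2 n) = 674 / (2 × 1.717) = 196 nm.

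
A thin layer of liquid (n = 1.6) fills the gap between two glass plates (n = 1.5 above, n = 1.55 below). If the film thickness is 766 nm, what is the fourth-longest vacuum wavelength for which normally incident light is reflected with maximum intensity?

Top surface (1.5 → 1.6): reflection off a higher-index medium gives a half-wave phase shift.
Ray reflecting at the bottom interface goes from n = 1.6 toward n = 1.55: no phase shift.
Exactly one π shift → a net half-wave offset.
So the condition for constructive reflection is 2 n t = (m + ½) λ.
λ = 2 n t / (m + ½). The fourth-longest wavelength is m = 3: λ = 2 × 1.6 × 766 / 3.50 = 700 nm.

700 nm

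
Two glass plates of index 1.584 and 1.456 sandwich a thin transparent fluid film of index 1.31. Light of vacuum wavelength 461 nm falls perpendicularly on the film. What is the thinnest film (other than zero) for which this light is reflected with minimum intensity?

176 nm

At the upper boundary (n = 1.584 to n = 1.31) the reflected ray undergoes no phase shift.
Ray reflecting at the bottom interface goes from n = 1.31 toward n = 1.456: a half-wave phase shift.
The two reflections differ by half a wavelength.
With one net inversion, destructive interference in reflection requires 2 n t = m λ.
Minimum nonzero at m = 1: t = λ / (2 n) = 461 / (2 × 1.31) = 176 nm.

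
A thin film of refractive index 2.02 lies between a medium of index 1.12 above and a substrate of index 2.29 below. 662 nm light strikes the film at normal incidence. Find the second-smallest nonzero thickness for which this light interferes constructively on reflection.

328 nm

At the upper boundary (n = 1.12 to n = 2.02) the reflected ray undergoes a half-wave phase shift.
At the lower boundary (n = 2.02 to n = 2.29) the reflected ray undergoes a half-wave phase shift.
Net: no relative phase inversion (both shifts match).
For bright reflection here: 2 n t = m λ.
The second-smallest nonzero thickness corresponds to m = 2: t = m λ / (2 n) = 2.00 × 662 / (2 × 2.02) = 328 nm.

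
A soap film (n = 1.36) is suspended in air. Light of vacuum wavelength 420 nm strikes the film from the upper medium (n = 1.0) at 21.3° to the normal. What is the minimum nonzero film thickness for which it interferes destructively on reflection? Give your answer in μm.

At the upper boundary (n = 1.0 to n = 1.36) the reflected ray undergoes a half-wave phase shift.
At the lower boundary (n = 1.36 to n = 1.0) the reflected ray undergoes no phase shift.
Exactly one π shift → a net half-wave offset.
So the condition for destructive reflection is 2 n t cos θ_r = m λ.
Snell's law: 1.0 sin 21.3° = 1.36 sin θ_r → sin θ_r = 0.267, cos θ_r = 0.964.
Minimum nonzero at m = 1: t = λ / (2 n cos θ_r) = 420 / (2 × 1.36 × 0.964) = 160 nm.

0.160 μm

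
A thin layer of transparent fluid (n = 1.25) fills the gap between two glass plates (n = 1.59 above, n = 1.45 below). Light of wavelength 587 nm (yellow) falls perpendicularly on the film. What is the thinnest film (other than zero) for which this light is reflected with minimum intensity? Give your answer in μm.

At the upper boundary (n = 1.59 to n = 1.25) the reflected ray undergoes no phase shift.
At the lower boundary (n = 1.25 to n = 1.45) the reflected ray undergoes a half-wave phase shift.
The two reflections differ by half a wavelength.
For minimum reflection here: 2 n t = m λ.
Minimum nonzero at m = 1: t = λ / (2 n) = 587 / (2 × 1.25) = 235 nm.

0.235 μm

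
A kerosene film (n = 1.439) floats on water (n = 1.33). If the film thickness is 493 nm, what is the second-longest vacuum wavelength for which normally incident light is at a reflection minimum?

709 nm

Top surface (1.0 → 1.439): reflection off a higher-index medium gives a half-wave phase shift.
At the lower boundary (n = 1.439 to n = 1.33) the reflected ray undergoes no phase shift.
Exactly one π shift → a net half-wave offset.
So the condition for destructive reflection is 2 n t = m λ.
λ = 2 n t / m. The second-longest wavelength is m = 2: λ = 2 × 1.439 × 493 / 2.00 = 709 nm.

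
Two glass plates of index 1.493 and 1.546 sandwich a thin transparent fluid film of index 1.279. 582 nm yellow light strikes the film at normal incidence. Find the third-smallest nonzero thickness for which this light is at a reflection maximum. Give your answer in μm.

Ray reflecting at the top interface goes from n = 1.493 toward n = 1.279: no phase shift.
Ray reflecting at the bottom interface goes from n = 1.279 toward n = 1.546: a half-wave phase shift.
Net: one phase inversion between the two reflected rays.
For strong reflection here: 2 n t = (m + ½) λ.
The third-smallest nonzero thickness corresponds to m = 2: t = (m + ½) λ / (2 n) = 2.50 × 582 / (2 × 1.279) = 569 nm.

0.569 μm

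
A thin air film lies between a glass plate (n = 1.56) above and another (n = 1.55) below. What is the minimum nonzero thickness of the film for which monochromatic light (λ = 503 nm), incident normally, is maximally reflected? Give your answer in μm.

0.126 μm

Top surface (1.56 → 1.0): reflection off a lower-index medium gives no phase shift.
At the lower boundary (n = 1.0 to n = 1.55) the reflected ray undergoes a half-wave phase shift.
The two reflections differ by half a wavelength.
With one net inversion, constructive interference in reflection requires 2 n t = (m + ½) λ.
Minimum at m = 0: t = λ / (4 n) = 503 / (4 × 1.0) = 126 nm.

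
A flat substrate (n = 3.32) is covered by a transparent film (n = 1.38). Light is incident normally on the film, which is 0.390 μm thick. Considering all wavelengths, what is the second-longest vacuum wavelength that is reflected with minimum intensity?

718 nm

At the upper boundary (n = 1.0 to n = 1.38) the reflected ray undergoes a half-wave phase shift.
Bottom surface (1.38 → 3.32): reflection off a higher-index medium gives a half-wave phase shift.
Net: no relative phase inversion (both shifts match).
With no net inversion, destructive interference in reflection requires 2 n t = (m + ½) λ.
λ = 2 n t / (m + ½). The second-longest wavelength is m = 1: λ = 2 × 1.38 × 390 / 1.50 = 718 nm.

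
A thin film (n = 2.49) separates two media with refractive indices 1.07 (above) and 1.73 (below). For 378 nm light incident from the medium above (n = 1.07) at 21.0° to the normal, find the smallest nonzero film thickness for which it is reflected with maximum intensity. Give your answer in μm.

At the upper boundary (n = 1.07 to n = 2.49) the reflected ray undergoes a half-wave phase shift.
Bottom surface (2.49 → 1.73): reflection off a lower-index medium gives no phase shift.
Net: one phase inversion between the two reflected rays.
With one net inversion, constructive interference in reflection requires 2 n t cos θ_r = (m + ½) λ.
Snell's law: 1.07 sin 21.0° = 2.49 sin θ_r → sin θ_r = 0.154, cos θ_r = 0.988.
Minimum at m = 0: t = λ / (4 n cos θ_r) = 378 / (4 × 2.49 × 0.988) = 38.4 nm.

0.0384 μm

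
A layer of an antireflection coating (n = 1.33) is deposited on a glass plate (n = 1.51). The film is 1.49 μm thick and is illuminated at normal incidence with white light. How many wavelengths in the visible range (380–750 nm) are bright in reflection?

5

At the upper boundary (n = 1.0 to n = 1.33) the reflected ray undergoes a half-wave phase shift.
Bottom surface (1.33 → 1.51): reflection off a higher-index medium gives a half-wave phase shift.
Zero or two π shifts → no net half-wave offset.
For strong reflection here: 2 n t = m λ.
λ = 2 n t / m = 3963 / m nm.
m=5: 793 nm (IR); m=6: 661 nm (visible); m=7: 566 nm (visible); m=8: 495 nm (visible); m=9: 440 nm (visible); m=10: 396 nm (visible); m=11: 360 nm (UV).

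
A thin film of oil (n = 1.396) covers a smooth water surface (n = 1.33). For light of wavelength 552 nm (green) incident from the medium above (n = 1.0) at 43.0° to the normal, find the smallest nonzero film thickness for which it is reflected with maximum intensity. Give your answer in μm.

At the upper boundary (n = 1.0 to n = 1.396) the reflected ray undergoes a half-wave phase shift.
Ray reflecting at the bottom interface goes from n = 1.396 toward n = 1.33: no phase shift.
Net: one phase inversion between the two reflected rays.
So the condition for constructive reflection is 2 n t cos θ_r = (m + ½) λ.
Snell's law: 1.0 sin 43.0° = 1.396 sin θ_r → sin θ_r = 0.489, cos θ_r = 0.873.
Minimum at m = 0: t = λ / (4 n cos θ_r) = 552 / (4 × 1.396 × 0.873) = 113 nm.

0.113 μm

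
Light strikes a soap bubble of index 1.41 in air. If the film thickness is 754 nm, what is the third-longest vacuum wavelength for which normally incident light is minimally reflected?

709 nm

Ray reflecting at the top interface goes from n = 1.0 toward n = 1.41: a half-wave phase shift.
Bottom surface (1.41 → 1.0): reflection off a lower-index medium gives no phase shift.
Exactly one π shift → a net half-wave offset.
So the condition for destructive reflection is 2 n t = m λ.
λ = 2 n t / m. The third-longest wavelength is m = 3: λ = 2 × 1.41 × 754 / 3.00 = 709 nm.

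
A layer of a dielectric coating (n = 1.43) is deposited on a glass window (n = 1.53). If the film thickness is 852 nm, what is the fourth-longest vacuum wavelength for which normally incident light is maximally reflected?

At the upper boundary (n = 1.0 to n = 1.43) the reflected ray undergoes a half-wave phase shift.
At the lower boundary (n = 1.43 to n = 1.53) the reflected ray undergoes a half-wave phase shift.
Zero or two π shifts → no net half-wave offset.
With no net inversion, constructive interference in reflection requires 2 n t = m λ.
λ = 2 n t / m. The fourth-longest wavelength is m = 4: λ = 2 × 1.43 × 852 / 4.00 = 609 nm.

609 nm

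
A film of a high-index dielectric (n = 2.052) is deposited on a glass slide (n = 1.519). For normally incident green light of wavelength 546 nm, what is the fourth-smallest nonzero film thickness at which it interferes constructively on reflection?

Ray reflecting at the top interface goes from n = 1.0 toward n = 2.052: a half-wave phase shift.
At the lower boundary (n = 2.052 to n = 1.519) the reflected ray undergoes no phase shift.
Exactly one π shift → a net half-wave offset.
So the condition for constructive reflection is 2 n t = (m + ½) λ.
The fourth-smallest nonzero thickness corresponds to m = 3: t = (m + ½) λ / (2 n) = 3.50 × 546 / (2 × 2.052) = 466 nm.

466 nm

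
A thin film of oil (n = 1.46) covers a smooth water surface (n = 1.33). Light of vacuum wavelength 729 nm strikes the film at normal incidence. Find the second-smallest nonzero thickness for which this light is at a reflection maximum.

Top surface (1.0 → 1.46): reflection off a higher-index medium gives a half-wave phase shift.
At the lower boundary (n = 1.46 to n = 1.33) the reflected ray undergoes no phase shift.
Exactly one π shift → a net half-wave offset.
With one net inversion, constructive interference in reflection requires 2 n t = (m + ½) λ.
The second-smallest nonzero thickness corresponds to m = 1: t = (m + ½) λ / (2 n) = 1.50 × 729 / (2 × 1.46) = 374 nm.

374 nm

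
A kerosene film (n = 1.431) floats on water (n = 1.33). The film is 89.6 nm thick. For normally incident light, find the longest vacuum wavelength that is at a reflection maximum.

At the upper boundary (n = 1.0 to n = 1.431) the reflected ray undergoes a half-wave phase shift.
At the lower boundary (n = 1.431 to n = 1.33) the reflected ray undergoes no phase shift.
Net: one phase inversion between the two reflected rays.
With one net inversion, constructive interference in reflection requires 2 n t = (m + ½) λ.
λ = 2 n t / (m + ½). The longest wavelength is m = 0: λ = 2 × 1.431 × 89.6 / 0.500 = 513 nm.

513 nm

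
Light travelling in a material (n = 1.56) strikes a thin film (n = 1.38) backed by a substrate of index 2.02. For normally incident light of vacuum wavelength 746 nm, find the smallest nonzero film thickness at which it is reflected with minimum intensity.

270 nm

Top surface (1.56 → 1.38): reflection off a lower-index medium gives no phase shift.
Bottom surface (1.38 → 2.02): reflection off a higher-index medium gives a half-wave phase shift.
Net: one phase inversion between the two reflected rays.
For weak reflection here: 2 n t = m λ.
Minimum nonzero at m = 1: t = λ / (2 n) = 746 / (2 × 1.38) = 270 nm.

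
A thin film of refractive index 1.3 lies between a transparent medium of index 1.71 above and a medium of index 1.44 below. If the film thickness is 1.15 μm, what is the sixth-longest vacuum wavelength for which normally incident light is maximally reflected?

Top surface (1.71 → 1.3): reflection off a lower-index medium gives no phase shift.
Bottom surface (1.3 → 1.44): reflection off a higher-index medium gives a half-wave phase shift.
The two reflections differ by half a wavelength.
So the condition for constructive reflection is 2 n t = (m + ½) λ.
λ = 2 n t / (m + ½). The sixth-longest wavelength is m = 5: λ = 2 × 1.3 × 1150 / 5.50 = 544 nm.

544 nm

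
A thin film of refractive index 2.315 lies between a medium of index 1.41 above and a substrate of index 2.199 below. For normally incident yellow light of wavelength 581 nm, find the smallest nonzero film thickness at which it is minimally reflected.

Ray reflecting at the top interface goes from n = 1.41 toward n = 2.315: a half-wave phase shift.
Ray reflecting at the bottom interface goes from n = 2.315 toward n = 2.199: no phase shift.
Net: one phase inversion between the two reflected rays.
With one net inversion, destructive interference in reflection requires 2 n t = m λ.
Minimum nonzero at m = 1: t = λ / (2 n) = 581 / (2 × 2.315) = 125 nm.

125 nm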